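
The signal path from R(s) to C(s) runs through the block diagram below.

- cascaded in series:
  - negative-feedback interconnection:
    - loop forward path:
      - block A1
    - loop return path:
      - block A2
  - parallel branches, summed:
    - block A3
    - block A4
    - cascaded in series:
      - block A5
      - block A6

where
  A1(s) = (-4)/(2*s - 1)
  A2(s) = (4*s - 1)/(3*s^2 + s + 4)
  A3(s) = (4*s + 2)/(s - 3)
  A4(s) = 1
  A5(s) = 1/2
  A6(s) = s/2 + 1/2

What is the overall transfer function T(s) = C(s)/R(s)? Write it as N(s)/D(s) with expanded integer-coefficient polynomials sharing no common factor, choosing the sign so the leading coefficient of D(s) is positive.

Answer: (-3*s^4 - 55*s^3 - s^2 - 65*s + 28)/(6*s^4 - 19*s^3 - 6*s^2 + 27*s)

Working:
Step 1 - feedback reduction of A1, A2; result (-12*s^2 - 4*s - 16)/(6*s^3 - s^2 - 9*s)
Step 2 - multiply A5, A6 (series); result s/4 + 1/4
Step 3 - reduce the parallel group A3, A4, (A5*A6); result (s^2 + 18*s - 7)/(4*s - 12)
Step 4 - reduce the series chain [A1/(1+A1*A2)], (A3+A4+(A5*A6)): this yields T(s), and no further normalization is needed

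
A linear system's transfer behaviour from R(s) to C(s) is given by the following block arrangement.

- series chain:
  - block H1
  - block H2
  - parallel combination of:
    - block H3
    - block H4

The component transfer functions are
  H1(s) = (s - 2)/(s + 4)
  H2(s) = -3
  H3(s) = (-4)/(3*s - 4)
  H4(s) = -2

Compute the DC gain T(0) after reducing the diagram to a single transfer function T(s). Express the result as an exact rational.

Step 1. reduce the parallel group H3, H4 -> (4 - 6*s)/(3*s - 4)
Step 2. cascade H1, H2, (H3+H4) -> (18*s^2 - 48*s + 24)/(3*s^2 + 8*s - 16)
Evaluating the step-2 result (the overall T(s)) at s = 0 gives T(0) = 24/(-16) = -3/2.

Final answer: -3/2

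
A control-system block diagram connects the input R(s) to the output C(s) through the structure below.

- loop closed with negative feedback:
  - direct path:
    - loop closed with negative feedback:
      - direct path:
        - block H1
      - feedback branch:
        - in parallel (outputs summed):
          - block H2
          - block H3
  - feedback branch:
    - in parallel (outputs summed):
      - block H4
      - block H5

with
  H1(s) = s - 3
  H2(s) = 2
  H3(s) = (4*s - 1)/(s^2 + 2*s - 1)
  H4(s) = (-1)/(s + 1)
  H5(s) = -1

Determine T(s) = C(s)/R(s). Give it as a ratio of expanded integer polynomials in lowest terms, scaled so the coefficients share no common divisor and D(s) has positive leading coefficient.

Step 1. parallel reduction of H2, H3, giving (2*s^2 + 8*s - 3)/(s^2 + 2*s - 1)
Step 2. reduce the feedback loop with forward H1 and return (H2+H3), giving (s^3 - s^2 - 7*s + 3)/(2*s^3 + 3*s^2 - 25*s + 8)
Step 3. combine H4, H5 in parallel, giving (-s - 2)/(s + 1)
Step 4. collapse the loop ([H1/(1+H1*(H2+H3))] forward, (H4+H5) return) - this is the overall T(s), already in the required normalized form

Final answer: (s^4 - 8*s^2 - 4*s + 3)/(s^4 + 4*s^3 - 13*s^2 - 6*s + 2)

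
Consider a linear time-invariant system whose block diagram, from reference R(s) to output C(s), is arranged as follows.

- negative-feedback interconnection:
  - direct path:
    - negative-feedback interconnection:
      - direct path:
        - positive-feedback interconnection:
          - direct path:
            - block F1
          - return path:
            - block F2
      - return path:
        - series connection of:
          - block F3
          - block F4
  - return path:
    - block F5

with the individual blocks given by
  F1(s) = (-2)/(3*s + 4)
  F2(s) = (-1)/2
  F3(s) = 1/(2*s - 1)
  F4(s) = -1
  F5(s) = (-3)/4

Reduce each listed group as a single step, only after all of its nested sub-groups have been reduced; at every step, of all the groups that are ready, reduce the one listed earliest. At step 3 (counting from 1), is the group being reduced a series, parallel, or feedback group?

Reducing step by step:

(1) close the feedback loop around F1, F2
(2) reduce the series chain F3, F4
(3) apply the feedback formula to [F1/(1-F1*F2)], (F3*F4)
(4) close the feedback loop around [[F1/(1-F1*F2)]/(1+[F1/(1-F1*F2)]*(F3*F4))], F5
At step 3 the group reduced is feedback.

Answer: feedback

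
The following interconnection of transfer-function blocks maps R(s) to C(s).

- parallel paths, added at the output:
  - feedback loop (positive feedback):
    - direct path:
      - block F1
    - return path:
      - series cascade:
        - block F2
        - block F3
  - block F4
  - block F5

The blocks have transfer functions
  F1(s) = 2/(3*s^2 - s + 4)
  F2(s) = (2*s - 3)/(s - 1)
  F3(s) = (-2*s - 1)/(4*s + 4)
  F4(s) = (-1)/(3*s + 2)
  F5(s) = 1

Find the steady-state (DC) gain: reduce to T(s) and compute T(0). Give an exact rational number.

First reduce the diagram to T(s).

Step 1: reduce the series chain F2, F3 -> (-4*s^2 + 4*s + 3)/(4*s^2 - 4)
Step 2: apply the feedback formula to F1, (F2*F3) -> (4*s^2 - 4)/(6*s^4 - 2*s^3 + 6*s^2 - 2*s - 11)
Step 3: reduce the parallel group [F1/(1-F1*(F2*F3))], F4, F5 -> (18*s^5 + 28*s^3 + 8*s^2 - 47*s - 19)/(18*s^5 + 6*s^4 + 14*s^3 + 6*s^2 - 37*s - 22)
That last expression is T(s); at s = 0 only the constant terms survive, so T(0) = -19/(-22) = 19/22.

Answer: 19/22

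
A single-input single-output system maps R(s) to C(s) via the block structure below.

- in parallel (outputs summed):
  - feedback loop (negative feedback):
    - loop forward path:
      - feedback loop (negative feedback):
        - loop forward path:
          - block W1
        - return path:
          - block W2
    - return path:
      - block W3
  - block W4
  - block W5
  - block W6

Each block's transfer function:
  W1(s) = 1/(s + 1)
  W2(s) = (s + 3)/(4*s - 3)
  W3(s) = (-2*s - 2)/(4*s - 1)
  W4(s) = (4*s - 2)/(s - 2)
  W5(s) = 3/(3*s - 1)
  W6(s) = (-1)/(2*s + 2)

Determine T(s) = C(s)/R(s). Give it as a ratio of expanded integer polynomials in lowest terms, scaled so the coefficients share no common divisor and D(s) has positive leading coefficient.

Reducing step by step:

Step 1: reduce the feedback loop with forward W1 and return W2: (4*s - 3)/(4*s^2 + 2*s)
Step 2: apply the feedback formula to [W1/(1+W1*W2)], W3: (16*s^2 - 16*s + 3)/(16*s^3 - 4*s^2 - 4*s + 6)
Step 3: combine [[W1/(1+W1*W2)]/(1+[W1/(1+W1*W2)]*W3)], W4, W5, W6 in parallel; the result is T(s) itself (integer coefficients, no common factor, positive leading denominator coefficient)

Answer: (192*s^6 + 56*s^5 - 294*s^4 + s^3 + 171*s^2 - 72*s - 24)/(48*s^6 - 76*s^5 - 76*s^4 + 86*s^3 - 12*s^2 - 38*s + 12)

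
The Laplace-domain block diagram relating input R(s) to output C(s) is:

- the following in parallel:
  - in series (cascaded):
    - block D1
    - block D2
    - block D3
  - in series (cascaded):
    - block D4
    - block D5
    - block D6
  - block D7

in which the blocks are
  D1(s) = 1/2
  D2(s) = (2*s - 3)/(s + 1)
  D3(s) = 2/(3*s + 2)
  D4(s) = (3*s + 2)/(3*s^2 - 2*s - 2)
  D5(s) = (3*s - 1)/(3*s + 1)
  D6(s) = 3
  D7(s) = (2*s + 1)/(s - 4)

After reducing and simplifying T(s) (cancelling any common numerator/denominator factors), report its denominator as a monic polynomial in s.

First reduce the diagram to T(s).

Step 1 - reduce the series chain D1, D2, D3 = (2*s - 3)/(3*s^2 + 5*s + 2)
Step 2 - reduce the series chain D4, D5, D6 = (27*s^2 + 9*s - 6)/(9*s^3 - 3*s^2 - 8*s - 2)
Step 3 - combine (D1*D2*D3), (D4*D5*D6), D7 in parallel = (54*s^6 + 198*s^5 - 273*s^4 - 567*s^3 - 392*s^2 - 72*s + 20)/(27*s^6 - 72*s^5 - 165*s^4 + 32*s^3 + 182*s^2 + 100*s + 16)
No further cancellation is possible in the step-3 result, so that is T(s). Its denominator becomes monic after dividing by the leading coefficient 27.

Answer: s^6 - 8*s^5/3 - 55*s^4/9 + 32*s^3/27 + 182*s^2/27 + 100*s/27 + 16/27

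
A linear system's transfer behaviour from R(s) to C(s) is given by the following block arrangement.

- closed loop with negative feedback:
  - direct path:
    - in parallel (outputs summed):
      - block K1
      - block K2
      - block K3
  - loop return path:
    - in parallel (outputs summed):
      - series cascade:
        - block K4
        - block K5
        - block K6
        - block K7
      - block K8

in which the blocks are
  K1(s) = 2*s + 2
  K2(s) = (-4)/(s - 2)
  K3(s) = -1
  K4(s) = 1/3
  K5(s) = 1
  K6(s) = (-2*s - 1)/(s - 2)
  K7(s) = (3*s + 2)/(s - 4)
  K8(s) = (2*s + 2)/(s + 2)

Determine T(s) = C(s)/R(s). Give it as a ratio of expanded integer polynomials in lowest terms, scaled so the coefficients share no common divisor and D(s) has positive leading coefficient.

Answer: (-6*s^5 + 33*s^4 + 6*s^3 - 204*s^2 + 72*s + 288)/(95*s^4 - 121*s^3 - 406*s^2 + 36*s + 360)

Working:
Step 1: reduce the parallel group K1, K2, K3 = (2*s^2 - 3*s - 6)/(s - 2)
Step 2: multiply K4, K5, K6, K7 (series) = (-6*s^2 - 7*s - 2)/(3*s^2 - 18*s + 24)
Step 3: parallel reduction of (K4*K5*K6*K7), K8 = (-49*s^2 - 4*s + 44)/(3*s^3 - 12*s^2 - 12*s + 48)
Step 4: collapse the loop ((K1+K2+K3) forward, ((K4*K5*K6*K7)+K8) return): this yields T(s), and no further normalization is needed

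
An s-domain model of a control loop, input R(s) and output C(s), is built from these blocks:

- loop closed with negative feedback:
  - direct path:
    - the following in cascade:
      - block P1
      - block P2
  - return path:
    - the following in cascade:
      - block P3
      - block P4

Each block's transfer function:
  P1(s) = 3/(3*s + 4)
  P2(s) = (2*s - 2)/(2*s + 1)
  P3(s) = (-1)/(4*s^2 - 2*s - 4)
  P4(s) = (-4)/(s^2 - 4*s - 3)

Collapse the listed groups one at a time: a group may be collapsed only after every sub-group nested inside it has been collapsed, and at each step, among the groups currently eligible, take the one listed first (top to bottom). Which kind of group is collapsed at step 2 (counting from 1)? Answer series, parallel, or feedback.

The answer is series.

Reasoning:
1. multiply P1, P2 (series)
2. combine P3, P4 in series
3. collapse the loop ((P1*P2) forward, (P3*P4) return)
So the answer for step 2 is series.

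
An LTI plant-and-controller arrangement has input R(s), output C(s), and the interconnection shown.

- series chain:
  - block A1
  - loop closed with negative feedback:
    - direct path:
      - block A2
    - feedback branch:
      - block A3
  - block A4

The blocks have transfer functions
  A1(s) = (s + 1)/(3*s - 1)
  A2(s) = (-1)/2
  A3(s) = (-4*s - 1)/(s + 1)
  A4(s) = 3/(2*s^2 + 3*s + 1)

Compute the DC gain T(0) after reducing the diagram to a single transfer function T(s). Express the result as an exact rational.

1. feedback reduction of A2, A3 = (-s - 1)/(6*s + 3)
2. multiply A1, [A2/(1+A2*A3)], A4 (series) = (-s - 1)/(12*s^3 + 8*s^2 - s - 1)
The step-2 result is T(s). Setting s = 0: T(0) = -1/(-1) = 1.

Hence the answer: 1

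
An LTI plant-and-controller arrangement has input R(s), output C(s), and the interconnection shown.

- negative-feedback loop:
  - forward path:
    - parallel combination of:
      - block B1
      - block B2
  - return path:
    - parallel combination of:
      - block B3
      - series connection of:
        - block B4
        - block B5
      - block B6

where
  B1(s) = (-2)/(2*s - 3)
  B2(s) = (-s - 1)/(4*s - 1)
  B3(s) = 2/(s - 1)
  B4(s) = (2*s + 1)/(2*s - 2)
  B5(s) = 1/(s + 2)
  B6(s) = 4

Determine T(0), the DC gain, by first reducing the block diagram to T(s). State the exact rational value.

Step 1: sum the parallel branches B1, B2; result (-2*s^2 - 7*s + 5)/(8*s^2 - 14*s + 3)
Step 2: reduce the series chain B4, B5; result (2*s + 1)/(2*s^2 + 2*s - 4)
Step 3: add B3, (B4*B5), B6 (parallel); result (8*s^2 + 14*s - 7)/(2*s^2 + 2*s - 4)
Step 4: close the feedback loop around (B1+B2), (B3+(B4*B5)+B6); result (4*s^4 + 18*s^3 - 4*s^2 - 38*s + 20)/(96*s^3 + 98*s^2 - 181*s + 47)
Evaluating the step-4 result (the overall T(s)) at s = 0 gives T(0) = 20/47.

Hence the answer: 20/47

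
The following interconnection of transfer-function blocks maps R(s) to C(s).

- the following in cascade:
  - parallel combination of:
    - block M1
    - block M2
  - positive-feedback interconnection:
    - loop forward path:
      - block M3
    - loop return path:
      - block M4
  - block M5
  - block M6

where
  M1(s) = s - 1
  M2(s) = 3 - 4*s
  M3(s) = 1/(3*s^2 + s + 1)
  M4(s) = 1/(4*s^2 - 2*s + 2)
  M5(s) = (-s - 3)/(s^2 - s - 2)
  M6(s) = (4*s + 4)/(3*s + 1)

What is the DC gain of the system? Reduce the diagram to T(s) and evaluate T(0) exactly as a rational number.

Step 1. reduce the parallel group M1, M2: 2 - 3*s
Step 2. close the feedback loop around M3, M4: (4*s^2 - 2*s + 2)/(12*s^4 - 2*s^3 + 8*s^2 + 1)
Step 3. cascade (M1+M2), [M3/(1-M3*M4)], M5, M6: (48*s^4 + 88*s^3 - 128*s^2 + 104*s - 48)/(36*s^6 - 66*s^5 + 10*s^4 - 36*s^3 - 13*s^2 - 5*s - 2)
Evaluating the step-3 result (the overall T(s)) at s = 0 gives T(0) = -48/(-2) = 24.

Answer: 24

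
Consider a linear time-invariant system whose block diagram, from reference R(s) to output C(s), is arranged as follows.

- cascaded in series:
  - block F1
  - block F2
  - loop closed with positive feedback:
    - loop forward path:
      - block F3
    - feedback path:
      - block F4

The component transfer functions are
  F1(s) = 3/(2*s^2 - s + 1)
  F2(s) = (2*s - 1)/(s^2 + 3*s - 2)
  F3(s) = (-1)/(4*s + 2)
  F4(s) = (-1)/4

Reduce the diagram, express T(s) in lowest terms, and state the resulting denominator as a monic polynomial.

First reduce the diagram to T(s).

Step 1 - apply the feedback formula to F3, F4: (-4)/(16*s + 7)
Step 2 - combine F1, F2, [F3/(1-F3*F4)] in series: (12 - 24*s)/(32*s^5 + 94*s^4 - 61*s^3 + 38*s^2 + 3*s - 14)
Step 2 gives the fully reduced T(s), with no common factor left to cancel. The denominator's leading coefficient is 32, so divide each of its coefficients by 32 to get the monic form.

Answer: s^5 + 47*s^4/16 - 61*s^3/32 + 19*s^2/16 + 3*s/32 - 7/16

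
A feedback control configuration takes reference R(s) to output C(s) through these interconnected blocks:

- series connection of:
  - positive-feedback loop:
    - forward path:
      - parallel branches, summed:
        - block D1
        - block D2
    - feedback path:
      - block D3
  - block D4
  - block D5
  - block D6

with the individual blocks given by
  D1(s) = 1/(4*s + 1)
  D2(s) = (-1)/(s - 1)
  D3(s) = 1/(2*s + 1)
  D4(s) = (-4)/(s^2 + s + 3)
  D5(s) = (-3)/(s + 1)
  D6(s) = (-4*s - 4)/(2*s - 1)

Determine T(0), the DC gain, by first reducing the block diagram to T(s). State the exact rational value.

Step 1 - combine D1, D2 in parallel, giving (-3*s - 2)/(4*s^2 - 3*s - 1)
Step 2 - feedback reduction of (D1+D2), D3, giving (-6*s^2 - 7*s - 2)/(8*s^3 - 2*s^2 - 2*s + 1)
Step 3 - combine [(D1+D2)/(1-(D1+D2)*D3)], D4, D5, D6 in series, giving (288*s^2 + 336*s + 96)/(16*s^6 + 4*s^5 + 34*s^4 - 34*s^3 - 3*s^2 + 11*s - 3)
Evaluating the step-3 result (the overall T(s)) at s = 0 gives T(0) = 96/(-3) = -32.

Answer: -32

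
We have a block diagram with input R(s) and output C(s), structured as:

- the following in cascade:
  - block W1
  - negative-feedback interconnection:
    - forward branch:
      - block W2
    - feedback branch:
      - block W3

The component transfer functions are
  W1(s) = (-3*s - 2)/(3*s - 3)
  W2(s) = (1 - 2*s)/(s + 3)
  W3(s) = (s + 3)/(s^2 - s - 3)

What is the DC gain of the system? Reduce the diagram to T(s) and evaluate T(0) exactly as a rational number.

[1] apply the feedback formula to W2, W3, giving (-2*s^3 + 3*s^2 + 5*s - 3)/(s^3 - 11*s - 6)
[2] reduce the series chain W1, [W2/(1+W2*W3)], giving (6*s^4 - 5*s^3 - 21*s^2 - s + 6)/(3*s^4 - 3*s^3 - 33*s^2 + 15*s + 18)
Evaluating the step-2 result (the overall T(s)) at s = 0 gives T(0) = 6/18 = 1/3.

Therefore the answer is 1/3.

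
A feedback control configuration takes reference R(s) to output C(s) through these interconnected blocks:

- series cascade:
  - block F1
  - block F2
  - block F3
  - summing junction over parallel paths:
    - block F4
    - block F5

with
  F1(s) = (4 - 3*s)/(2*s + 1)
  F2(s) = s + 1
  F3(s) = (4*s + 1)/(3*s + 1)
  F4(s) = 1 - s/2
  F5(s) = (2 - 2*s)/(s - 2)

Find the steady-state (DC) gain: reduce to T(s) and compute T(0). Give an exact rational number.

Step 1 - combine F4, F5 in parallel gives (-s^2)/(2*s - 4)
Step 2 - series reduction of F1, F2, F3, (F4+F5) gives (12*s^5 - s^4 - 17*s^3 - 4*s^2)/(12*s^3 - 14*s^2 - 18*s - 4)
The step-2 result is T(s). Setting s = 0: T(0) = 0/(-4) = 0.

Therefore the answer is 0.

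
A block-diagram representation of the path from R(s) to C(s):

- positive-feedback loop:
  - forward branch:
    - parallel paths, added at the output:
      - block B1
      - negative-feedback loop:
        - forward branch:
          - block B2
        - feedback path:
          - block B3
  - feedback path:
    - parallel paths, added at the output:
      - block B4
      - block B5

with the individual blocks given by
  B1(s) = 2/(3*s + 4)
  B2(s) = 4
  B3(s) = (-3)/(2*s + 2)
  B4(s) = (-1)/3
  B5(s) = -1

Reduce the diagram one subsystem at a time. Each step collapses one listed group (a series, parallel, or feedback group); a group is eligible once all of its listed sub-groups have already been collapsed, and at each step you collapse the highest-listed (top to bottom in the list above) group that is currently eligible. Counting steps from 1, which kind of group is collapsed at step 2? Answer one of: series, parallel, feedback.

Step 1 - feedback reduction of B2, B3
Step 2 - add B1, [B2/(1+B2*B3)] (parallel)
Step 3 - sum the parallel branches B4, B5
Step 4 - close the feedback loop around (B1+[B2/(1+B2*B3)]), (B4+B5)
Step 2 collapses a parallel group.

Therefore the answer is parallel.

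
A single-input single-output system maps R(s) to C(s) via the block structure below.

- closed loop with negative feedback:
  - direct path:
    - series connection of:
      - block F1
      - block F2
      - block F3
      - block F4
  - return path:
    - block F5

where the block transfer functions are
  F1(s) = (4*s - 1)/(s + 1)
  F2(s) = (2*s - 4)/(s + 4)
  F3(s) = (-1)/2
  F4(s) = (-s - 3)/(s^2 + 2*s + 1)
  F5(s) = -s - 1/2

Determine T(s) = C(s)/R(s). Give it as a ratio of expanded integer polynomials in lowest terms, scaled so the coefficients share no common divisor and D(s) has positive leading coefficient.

1. multiply F1, F2, F3, F4 (series), giving (4*s^3 + 3*s^2 - 25*s + 6)/(s^4 + 7*s^3 + 15*s^2 + 13*s + 4)
2. feedback reduction of (F1*F2*F3*F4), F5, which is the overall transfer function T(s) = C(s)/R(s) in lowest terms

Therefore the answer is (-8*s^3 - 6*s^2 + 50*s - 12)/(6*s^4 - 4*s^3 - 77*s^2 - 39*s - 2).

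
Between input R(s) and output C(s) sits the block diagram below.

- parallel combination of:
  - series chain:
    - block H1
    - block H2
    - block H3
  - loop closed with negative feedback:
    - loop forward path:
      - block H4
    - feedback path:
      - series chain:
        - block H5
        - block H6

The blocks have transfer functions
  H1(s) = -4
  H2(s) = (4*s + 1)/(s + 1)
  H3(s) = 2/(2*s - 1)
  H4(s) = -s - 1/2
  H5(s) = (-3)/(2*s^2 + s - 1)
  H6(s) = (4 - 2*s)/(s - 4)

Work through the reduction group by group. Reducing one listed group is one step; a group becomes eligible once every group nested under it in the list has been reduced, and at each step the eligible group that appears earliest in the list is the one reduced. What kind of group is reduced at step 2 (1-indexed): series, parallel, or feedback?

Answer: series

Working:
(1) reduce the series chain H1, H2, H3
(2) multiply H5, H6 (series)
(3) collapse the loop (H4 forward, (H5*H6) return)
(4) add (H1*H2*H3), [H4/(1+H4*(H5*H6))] (parallel)
Step 2 collapses a series group.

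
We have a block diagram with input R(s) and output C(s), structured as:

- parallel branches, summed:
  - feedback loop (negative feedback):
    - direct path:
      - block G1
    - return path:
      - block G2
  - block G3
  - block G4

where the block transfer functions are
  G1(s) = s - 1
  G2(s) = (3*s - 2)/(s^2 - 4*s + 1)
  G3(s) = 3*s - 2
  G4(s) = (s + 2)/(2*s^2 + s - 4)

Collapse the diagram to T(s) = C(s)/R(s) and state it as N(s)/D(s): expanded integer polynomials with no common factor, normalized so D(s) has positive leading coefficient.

[1] feedback reduction of G1, G2 -> (s^3 - 5*s^2 + 5*s - 1)/(4*s^2 - 9*s + 3)
[2] reduce the parallel group [G1/(1+G1*G2)], G3, G4; the result is T(s) itself (integer coefficients, no common factor, positive leading denominator coefficient)

Therefore the answer is (26*s^5 - 67*s^4 - 24*s^3 + 177*s^2 - 150*s + 34)/(8*s^4 - 14*s^3 - 19*s^2 + 39*s - 12).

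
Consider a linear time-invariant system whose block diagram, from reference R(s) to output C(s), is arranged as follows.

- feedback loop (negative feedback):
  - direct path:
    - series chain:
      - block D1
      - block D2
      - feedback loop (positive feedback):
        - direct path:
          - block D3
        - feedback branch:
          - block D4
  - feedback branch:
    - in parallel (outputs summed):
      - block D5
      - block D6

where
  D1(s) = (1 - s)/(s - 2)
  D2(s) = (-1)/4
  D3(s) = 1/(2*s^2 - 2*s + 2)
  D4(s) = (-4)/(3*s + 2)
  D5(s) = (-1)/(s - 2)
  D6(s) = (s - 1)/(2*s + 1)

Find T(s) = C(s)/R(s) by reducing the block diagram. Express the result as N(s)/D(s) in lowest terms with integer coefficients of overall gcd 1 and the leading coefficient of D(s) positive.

Answer: (6*s^4 - 11*s^3 - 7*s^2 + 8*s + 4)/(48*s^6 - 184*s^5 + 171*s^4 + 56*s^3 - 218*s^2 + 169*s + 126)

Working:
Step 1. close the feedback loop around D3, D4: (3*s + 2)/(6*s^3 - 2*s^2 + 2*s + 8)
Step 2. series reduction of D1, D2, [D3/(1-D3*D4)]: (3*s^2 - s - 2)/(24*s^4 - 56*s^3 + 24*s^2 + 16*s - 64)
Step 3. combine D5, D6 in parallel: (s^2 - 5*s + 1)/(2*s^2 - 3*s - 2)
Step 4. collapse the loop ((D1*D2*[D3/(1-D3*D4)]) forward, (D5+D6) return), giving the overall T(s)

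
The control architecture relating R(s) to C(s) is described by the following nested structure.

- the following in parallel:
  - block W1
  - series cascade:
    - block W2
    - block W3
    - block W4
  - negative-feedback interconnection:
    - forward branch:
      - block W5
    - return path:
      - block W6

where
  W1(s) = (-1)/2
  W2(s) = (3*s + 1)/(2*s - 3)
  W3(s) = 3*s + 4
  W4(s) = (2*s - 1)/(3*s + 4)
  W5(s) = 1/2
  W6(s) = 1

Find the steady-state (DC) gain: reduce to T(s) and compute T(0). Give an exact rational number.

Reducing step by step:

Step 1. cascade W2, W3, W4: (6*s^2 - s - 1)/(2*s - 3)
Step 2. close the feedback loop around W5, W6: 1/3
Step 3. add W1, (W2*W3*W4), [W5/(1+W5*W6)] (parallel): (36*s^2 - 8*s - 3)/(12*s - 18)
Evaluating the step-3 result (the overall T(s)) at s = 0 gives T(0) = -3/(-18) = 1/6.

Answer: 1/6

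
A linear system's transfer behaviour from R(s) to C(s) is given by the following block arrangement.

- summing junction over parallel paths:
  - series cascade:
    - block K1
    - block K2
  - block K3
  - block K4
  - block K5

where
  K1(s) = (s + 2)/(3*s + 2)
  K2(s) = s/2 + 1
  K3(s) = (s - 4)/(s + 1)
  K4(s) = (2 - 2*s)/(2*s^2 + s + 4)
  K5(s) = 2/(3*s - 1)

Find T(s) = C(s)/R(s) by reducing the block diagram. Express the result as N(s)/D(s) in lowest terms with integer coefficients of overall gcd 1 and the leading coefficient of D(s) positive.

(1) reduce the series chain K1, K2 -> (s^2 + 4*s + 4)/(6*s + 4)
(2) add (K1*K2), K3, K4, K5 (parallel); the result is T(s) itself (integer coefficients, no common factor, positive leading denominator coefficient)

Therefore the answer is (6*s^6 + 67*s^5 - 62*s^4 + 73*s^3 - 60*s^2 + 16*s + 72)/(36*s^5 + 66*s^4 + 100*s^3 + 90*s^2 + 4*s - 16).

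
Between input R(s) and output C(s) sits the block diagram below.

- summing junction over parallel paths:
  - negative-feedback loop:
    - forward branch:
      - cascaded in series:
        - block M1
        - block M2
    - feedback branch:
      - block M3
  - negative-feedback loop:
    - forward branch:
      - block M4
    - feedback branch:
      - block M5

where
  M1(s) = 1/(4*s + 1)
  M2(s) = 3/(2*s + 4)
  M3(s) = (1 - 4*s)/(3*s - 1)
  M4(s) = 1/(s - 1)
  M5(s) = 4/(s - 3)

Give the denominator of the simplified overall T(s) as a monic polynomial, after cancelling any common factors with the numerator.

Step 1 - reduce the series chain M1, M2, giving 3/(8*s^2 + 18*s + 4)
Step 2 - reduce the feedback loop with forward (M1*M2) and return M3, giving (9*s - 3)/(24*s^3 + 46*s^2 - 18*s - 1)
Step 3 - close the feedback loop around M4, M5, giving (s - 3)/(s^2 - 4*s + 7)
Step 4 - reduce the parallel group [(M1*M2)/(1+(M1*M2)*M3)], [M4/(1+M4*M5)], giving (24*s^4 - 17*s^3 - 195*s^2 + 128*s - 18)/(24*s^5 - 50*s^4 - 34*s^3 + 393*s^2 - 122*s - 7)
Step 4 gives the fully reduced T(s), with no common factor left to cancel. The denominator's leading coefficient is 24, so divide each of its coefficients by 24 to get the monic form.

Therefore the answer is s^5 - 25*s^4/12 - 17*s^3/12 + 131*s^2/8 - 61*s/12 - 7/24.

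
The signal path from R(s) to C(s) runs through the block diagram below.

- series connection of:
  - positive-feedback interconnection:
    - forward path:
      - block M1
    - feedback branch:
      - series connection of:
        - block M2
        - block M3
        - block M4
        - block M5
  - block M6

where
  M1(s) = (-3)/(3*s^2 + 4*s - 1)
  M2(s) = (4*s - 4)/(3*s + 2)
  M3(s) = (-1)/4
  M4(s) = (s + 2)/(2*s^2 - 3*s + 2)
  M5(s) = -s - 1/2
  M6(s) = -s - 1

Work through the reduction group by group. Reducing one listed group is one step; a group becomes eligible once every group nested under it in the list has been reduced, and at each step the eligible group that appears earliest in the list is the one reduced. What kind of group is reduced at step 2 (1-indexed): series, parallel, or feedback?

Reducing step by step:

[1] series reduction of M2, M3, M4, M5
[2] feedback reduction of M1, (M2*M3*M4*M5)
[3] multiply [M1/(1-M1*(M2*M3*M4*M5))], M6 (series)
The group at step 2 is a feedback group.

Answer: feedback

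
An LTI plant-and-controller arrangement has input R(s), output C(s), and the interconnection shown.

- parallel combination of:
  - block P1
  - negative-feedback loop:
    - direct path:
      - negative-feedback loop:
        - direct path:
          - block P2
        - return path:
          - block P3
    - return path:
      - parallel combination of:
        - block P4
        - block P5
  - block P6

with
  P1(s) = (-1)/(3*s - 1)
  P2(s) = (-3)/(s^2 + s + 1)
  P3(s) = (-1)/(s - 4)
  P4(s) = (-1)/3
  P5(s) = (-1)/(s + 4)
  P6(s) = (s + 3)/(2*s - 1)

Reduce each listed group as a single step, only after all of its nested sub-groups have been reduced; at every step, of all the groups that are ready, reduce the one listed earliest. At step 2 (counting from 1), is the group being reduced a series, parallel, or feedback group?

Step 1 - feedback reduction of P2, P3
Step 2 - reduce the parallel group P4, P5
Step 3 - close the feedback loop around [P2/(1+P2*P3)], (P4+P5)
Step 4 - parallel reduction of P1, [[P2/(1+P2*P3)]/(1+[P2/(1+P2*P3)]*(P4+P5))], P6
The group at step 2 is a parallel group.

Therefore the answer is parallel.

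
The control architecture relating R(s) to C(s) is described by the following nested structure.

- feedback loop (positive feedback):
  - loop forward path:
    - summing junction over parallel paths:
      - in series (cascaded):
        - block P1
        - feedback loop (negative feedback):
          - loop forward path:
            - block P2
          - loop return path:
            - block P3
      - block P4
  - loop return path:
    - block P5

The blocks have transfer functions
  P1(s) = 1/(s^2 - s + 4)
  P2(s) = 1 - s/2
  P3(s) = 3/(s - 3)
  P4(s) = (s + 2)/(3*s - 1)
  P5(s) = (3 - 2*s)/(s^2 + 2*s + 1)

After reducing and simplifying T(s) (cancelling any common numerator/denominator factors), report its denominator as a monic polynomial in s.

Step 1: collapse the loop (P2 forward, P3 return); result (s^2 - 5*s + 6)/s
Step 2: series reduction of P1, [P2/(1+P2*P3)]; result (s^2 - 5*s + 6)/(s^3 - s^2 + 4*s)
Step 3: parallel reduction of (P1*[P2/(1+P2*P3)]), P4; result (s^4 + 4*s^3 - 14*s^2 + 31*s - 6)/(3*s^4 - 4*s^3 + 13*s^2 - 4*s)
Step 4: close the feedback loop around ((P1*[P2/(1+P2*P3)])+P4), P5; result (s^6 + 6*s^5 - 5*s^4 + 7*s^3 + 42*s^2 + 19*s - 6)/(3*s^6 + 4*s^5 + 13*s^4 - 22*s^3 + 109*s^2 - 109*s + 18)
That last expression is T(s), already simplified. Scaling its denominator by 1/3 (the reciprocal of the leading coefficient) yields the monic denominator.

Hence the answer: s^6 + 4*s^5/3 + 13*s^4/3 - 22*s^3/3 + 109*s^2/3 - 109*s/3 + 6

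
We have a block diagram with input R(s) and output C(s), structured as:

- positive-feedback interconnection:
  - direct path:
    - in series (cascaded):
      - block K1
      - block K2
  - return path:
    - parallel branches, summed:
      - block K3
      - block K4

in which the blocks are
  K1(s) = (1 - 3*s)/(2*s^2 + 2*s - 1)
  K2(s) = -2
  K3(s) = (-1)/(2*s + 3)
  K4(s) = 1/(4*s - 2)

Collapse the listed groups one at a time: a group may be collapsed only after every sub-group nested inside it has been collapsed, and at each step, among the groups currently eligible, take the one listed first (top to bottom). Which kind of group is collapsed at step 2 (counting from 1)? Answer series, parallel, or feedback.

Step 1: series reduction of K1, K2
Step 2: reduce the parallel group K3, K4
Step 3: reduce the feedback loop with forward (K1*K2) and return (K3+K4)
So the answer for step 2 is parallel.

Final answer: parallel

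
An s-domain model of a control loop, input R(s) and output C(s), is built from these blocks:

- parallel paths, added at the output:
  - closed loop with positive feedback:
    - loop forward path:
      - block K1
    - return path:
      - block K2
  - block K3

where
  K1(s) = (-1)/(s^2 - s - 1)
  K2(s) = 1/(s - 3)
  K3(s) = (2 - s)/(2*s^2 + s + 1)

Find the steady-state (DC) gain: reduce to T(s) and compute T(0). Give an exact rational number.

The answer is 11/4.

Reasoning:
1. reduce the feedback loop with forward K1 and return K2 gives (3 - s)/(s^3 - 4*s^2 + 2*s + 4)
2. add [K1/(1-K1*K2)], K3 (parallel) gives (-s^4 + 4*s^3 - 5*s^2 + 2*s + 11)/(2*s^5 - 7*s^4 + s^3 + 6*s^2 + 6*s + 4)
That last expression is T(s); at s = 0 only the constant terms survive, so T(0) = 11/4.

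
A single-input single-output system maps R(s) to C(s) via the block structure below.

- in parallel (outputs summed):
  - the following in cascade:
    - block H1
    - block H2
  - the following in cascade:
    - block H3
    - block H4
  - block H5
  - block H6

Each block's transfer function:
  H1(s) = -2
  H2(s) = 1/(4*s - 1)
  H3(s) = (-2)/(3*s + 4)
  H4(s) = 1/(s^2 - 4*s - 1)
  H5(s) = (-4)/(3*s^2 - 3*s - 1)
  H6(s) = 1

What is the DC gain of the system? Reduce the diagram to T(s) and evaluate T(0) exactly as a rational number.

1. multiply H1, H2 (series) = (-2)/(4*s - 1)
2. cascade H3, H4 = (-2)/(3*s^3 - 8*s^2 - 19*s - 4)
3. parallel reduction of (H1*H2), (H3*H4), H5, H6 = (36*s^6 - 159*s^5 - 93*s^4 + 436*s^3 + 267*s^2 - 87*s - 30)/(36*s^6 - 141*s^5 - 111*s^4 + 248*s^3 + 71*s^2 - 15*s - 4)
Evaluating the step-3 result (the overall T(s)) at s = 0 gives T(0) = -30/(-4) = 15/2.

Final answer: 15/2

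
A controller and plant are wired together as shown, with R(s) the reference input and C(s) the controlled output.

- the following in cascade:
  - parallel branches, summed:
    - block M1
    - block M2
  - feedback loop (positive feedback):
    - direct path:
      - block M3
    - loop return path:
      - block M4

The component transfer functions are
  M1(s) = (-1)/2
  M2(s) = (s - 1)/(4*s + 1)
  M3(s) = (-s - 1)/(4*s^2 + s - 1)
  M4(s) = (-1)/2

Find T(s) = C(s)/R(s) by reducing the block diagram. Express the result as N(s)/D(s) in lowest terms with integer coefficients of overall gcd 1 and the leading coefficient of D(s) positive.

(1) combine M1, M2 in parallel, giving (-2*s - 3)/(8*s + 2)
(2) feedback reduction of M3, M4, giving (-2*s - 2)/(8*s^2 + s - 3)
(3) cascade (M1+M2), [M3/(1-M3*M4)], which is the overall transfer function T(s) = C(s)/R(s) in lowest terms

Hence the answer: (2*s^2 + 5*s + 3)/(32*s^3 + 12*s^2 - 11*s - 3)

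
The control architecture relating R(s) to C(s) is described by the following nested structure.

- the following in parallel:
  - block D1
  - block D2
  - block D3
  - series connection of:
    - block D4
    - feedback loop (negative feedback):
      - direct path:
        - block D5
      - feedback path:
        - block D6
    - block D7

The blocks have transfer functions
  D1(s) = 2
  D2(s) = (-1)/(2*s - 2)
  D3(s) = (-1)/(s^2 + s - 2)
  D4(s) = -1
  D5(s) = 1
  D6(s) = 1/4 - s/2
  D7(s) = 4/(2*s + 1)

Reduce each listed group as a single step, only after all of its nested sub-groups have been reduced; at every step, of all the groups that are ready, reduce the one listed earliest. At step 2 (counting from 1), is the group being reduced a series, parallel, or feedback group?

Reducing step by step:

[1] collapse the loop (D5 forward, D6 return)
[2] series reduction of D4, [D5/(1+D5*D6)], D7
[3] sum the parallel branches D1, D2, D3, (D4*[D5/(1+D5*D6)]*D7)
So the answer for step 2 is series.

Answer: series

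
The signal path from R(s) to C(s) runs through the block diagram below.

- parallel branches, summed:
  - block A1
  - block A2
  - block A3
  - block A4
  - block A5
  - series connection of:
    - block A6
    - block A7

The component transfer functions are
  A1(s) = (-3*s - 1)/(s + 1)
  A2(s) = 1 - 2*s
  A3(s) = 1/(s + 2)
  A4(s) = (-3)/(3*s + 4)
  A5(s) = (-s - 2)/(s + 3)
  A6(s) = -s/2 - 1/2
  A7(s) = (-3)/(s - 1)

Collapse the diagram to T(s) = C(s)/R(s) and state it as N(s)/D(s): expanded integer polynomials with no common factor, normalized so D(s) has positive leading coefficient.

(1) cascade A6, A7, giving (3*s + 3)/(2*s - 2)
(2) reduce the parallel group A1, A2, A3, A4, A5, (A6*A7); the result is T(s) itself (integer coefficients, no common factor, positive leading denominator coefficient)

Answer: (-12*s^6 - 85*s^5 - 161*s^4 + 87*s^3 + 553*s^2 + 510*s + 116)/(6*s^5 + 38*s^4 + 70*s^3 + 10*s^2 - 76*s - 48)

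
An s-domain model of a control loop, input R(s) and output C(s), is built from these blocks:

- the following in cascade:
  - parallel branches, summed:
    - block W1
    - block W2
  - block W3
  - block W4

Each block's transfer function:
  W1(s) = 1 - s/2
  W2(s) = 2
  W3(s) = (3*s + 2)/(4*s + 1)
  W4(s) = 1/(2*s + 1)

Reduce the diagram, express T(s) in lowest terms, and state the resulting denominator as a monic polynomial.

Answer: s^2 + 3*s/4 + 1/8

Working:
Step 1 - add W1, W2 (parallel): 3 - s/2
Step 2 - reduce the series chain (W1+W2), W3, W4: (-3*s^2 + 16*s + 12)/(16*s^2 + 12*s + 2)
No further cancellation is possible in the step-2 result, so that is T(s). Its denominator becomes monic after dividing by the leading coefficient 16.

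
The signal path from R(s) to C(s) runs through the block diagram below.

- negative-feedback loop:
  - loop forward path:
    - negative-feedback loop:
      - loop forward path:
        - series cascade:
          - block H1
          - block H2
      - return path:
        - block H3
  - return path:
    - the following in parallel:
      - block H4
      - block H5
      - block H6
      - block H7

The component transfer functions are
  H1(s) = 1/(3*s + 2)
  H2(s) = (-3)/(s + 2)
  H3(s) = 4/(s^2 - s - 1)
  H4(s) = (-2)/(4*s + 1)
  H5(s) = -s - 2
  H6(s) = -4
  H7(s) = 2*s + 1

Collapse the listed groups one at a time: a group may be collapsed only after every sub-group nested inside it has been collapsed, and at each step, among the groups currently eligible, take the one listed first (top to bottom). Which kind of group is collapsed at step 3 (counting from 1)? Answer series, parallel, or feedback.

(1) multiply H1, H2 (series)
(2) reduce the feedback loop with forward (H1*H2) and return H3
(3) parallel reduction of H4, H5, H6, H7
(4) apply the feedback formula to [(H1*H2)/(1+(H1*H2)*H3)], (H4+H5+H6+H7)
Step 3 collapses a parallel group.

Therefore the answer is parallel.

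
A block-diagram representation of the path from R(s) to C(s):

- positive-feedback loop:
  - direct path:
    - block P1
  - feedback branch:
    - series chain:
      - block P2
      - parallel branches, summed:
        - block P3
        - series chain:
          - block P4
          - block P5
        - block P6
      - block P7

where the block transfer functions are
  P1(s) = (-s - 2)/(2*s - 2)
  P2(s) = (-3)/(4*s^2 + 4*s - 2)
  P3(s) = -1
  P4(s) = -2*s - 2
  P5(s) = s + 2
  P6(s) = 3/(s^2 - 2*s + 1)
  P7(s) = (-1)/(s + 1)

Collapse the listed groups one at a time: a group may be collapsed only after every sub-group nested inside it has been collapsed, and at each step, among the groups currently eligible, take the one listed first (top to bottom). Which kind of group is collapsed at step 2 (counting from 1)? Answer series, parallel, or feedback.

Answer: parallel

Working:
Step 1: multiply P4, P5 (series)
Step 2: parallel reduction of P3, (P4*P5), P6
Step 3: combine P2, (P3+(P4*P5)+P6), P7 in series
Step 4: apply the feedback formula to P1, (P2*(P3+(P4*P5)+P6)*P7)
The group at step 2 is a parallel group.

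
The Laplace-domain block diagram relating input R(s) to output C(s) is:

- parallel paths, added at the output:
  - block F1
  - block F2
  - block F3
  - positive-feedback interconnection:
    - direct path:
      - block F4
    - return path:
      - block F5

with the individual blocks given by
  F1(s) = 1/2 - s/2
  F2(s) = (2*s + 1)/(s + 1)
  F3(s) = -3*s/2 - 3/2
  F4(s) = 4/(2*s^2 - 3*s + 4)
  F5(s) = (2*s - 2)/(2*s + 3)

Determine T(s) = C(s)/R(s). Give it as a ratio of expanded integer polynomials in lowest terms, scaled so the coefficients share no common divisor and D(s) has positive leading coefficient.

Step 1: close the feedback loop around F4, F5 = (8*s + 12)/(4*s^3 - 9*s + 20)
Step 2: add F1, F2, F3, [F4/(1-F4*F5)] (parallel), giving the overall T(s)

Answer: (-8*s^5 - 4*s^4 + 18*s^3 - 23*s^2 + 12)/(4*s^4 + 4*s^3 - 9*s^2 + 11*s + 20)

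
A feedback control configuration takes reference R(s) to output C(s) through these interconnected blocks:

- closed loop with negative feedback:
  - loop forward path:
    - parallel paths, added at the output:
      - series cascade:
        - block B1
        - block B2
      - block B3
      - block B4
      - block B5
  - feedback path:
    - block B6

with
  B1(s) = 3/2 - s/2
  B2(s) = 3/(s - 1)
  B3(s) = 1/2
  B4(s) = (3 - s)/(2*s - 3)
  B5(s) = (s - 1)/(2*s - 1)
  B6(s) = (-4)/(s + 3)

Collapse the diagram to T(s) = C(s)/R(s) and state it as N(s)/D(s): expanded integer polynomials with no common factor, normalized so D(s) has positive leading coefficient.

Step 1: combine B1, B2 in series = (9 - 3*s)/(2*s - 2)
Step 2: reduce the parallel group (B1*B2), B3, B4, B5 = (-4*s^3 + 26*s^2 - 37*s + 12)/(4*s^3 - 12*s^2 + 11*s - 3)
Step 3: apply the feedback formula to ((B1*B2)+B3+B4+B5), B6, which is the overall transfer function T(s) = C(s)/R(s) in lowest terms

Therefore the answer is (-4*s^4 + 14*s^3 + 41*s^2 - 99*s + 36)/(4*s^4 + 16*s^3 - 129*s^2 + 178*s - 57).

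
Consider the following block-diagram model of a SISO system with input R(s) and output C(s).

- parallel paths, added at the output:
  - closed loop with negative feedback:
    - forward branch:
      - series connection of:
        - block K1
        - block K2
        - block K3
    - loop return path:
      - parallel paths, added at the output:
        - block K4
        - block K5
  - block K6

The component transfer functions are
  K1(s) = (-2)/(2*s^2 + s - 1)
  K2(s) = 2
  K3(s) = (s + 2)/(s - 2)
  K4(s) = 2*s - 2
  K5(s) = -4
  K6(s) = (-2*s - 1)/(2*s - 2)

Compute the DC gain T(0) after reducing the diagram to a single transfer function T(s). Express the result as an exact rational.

1. combine K1, K2, K3 in series, giving (-4*s - 8)/(2*s^3 - 3*s^2 - 3*s + 2)
2. combine K4, K5 in parallel, giving 2*s - 6
3. close the feedback loop around (K1*K2*K3), (K4+K5), giving (-4*s - 8)/(2*s^3 - 11*s^2 + 5*s + 50)
4. sum the parallel branches [(K1*K2*K3)/(1+(K1*K2*K3)*(K4+K5))], K6, giving (-4*s^4 + 20*s^3 - 7*s^2 - 113*s - 34)/(4*s^4 - 26*s^3 + 32*s^2 + 90*s - 100)
DC gain: substitute s = 0 into T(s) from step 4: T(0) = -34/(-100) = 17/50.

Therefore the answer is 17/50.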